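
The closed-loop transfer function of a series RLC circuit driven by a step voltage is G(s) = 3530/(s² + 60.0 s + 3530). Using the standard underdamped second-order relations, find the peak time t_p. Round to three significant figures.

t_p ≈ 0.0613 s

Comparing the denominator to s² + 2ζω_n s + ω_n²: ω_n = √3530 = 59.4 rad/s, and 2ζω_n = 60.0 so ζ = 60.0/(2·59.4) = 0.505.
ω_d = ω_n√(1−ζ²) = 51.3 rad/s. Then t_p = π/ω_d = 0.0613 s.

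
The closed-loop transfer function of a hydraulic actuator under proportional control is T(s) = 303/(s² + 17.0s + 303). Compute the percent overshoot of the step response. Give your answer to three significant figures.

Matching coefficients with s² + 2ζω_n s + ω_n² gives ω_n² = 303 ⇒ ω_n = 17.4 rad/s, and ζ = 17.0/(2ω_n) = 0.488.
%OS = 100 e^{−πζ/√(1−ζ²)} with ζ = 0.488 gives 17.2%.

%OS ≈ 17.2%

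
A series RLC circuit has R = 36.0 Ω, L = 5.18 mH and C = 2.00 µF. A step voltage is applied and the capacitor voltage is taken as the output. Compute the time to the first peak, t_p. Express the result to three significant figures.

t_p ≈ 0.000342 s

For a series RLC circuit (capacitor voltage as output), ω_n = 1/√(LC) = 1/√(5.18 mH · 2.00 µF) = 9820 rad/s.
ζ = (R/2)·√(C/L) = (36.0/2)·√(2.00 µF/5.18 mH) = 0.354.
ω_d = ω_n√(1−ζ²) = 9190 rad/s. t_p = π/ω_d = 0.000342 s.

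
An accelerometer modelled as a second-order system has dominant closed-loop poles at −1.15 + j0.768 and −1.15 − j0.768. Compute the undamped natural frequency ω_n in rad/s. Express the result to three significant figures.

ω_n ≈ 1.38 rad/s

With σ = 1.15, ω_d = 0.768: ω_n = √(σ²+ω_d²) = 1.38 rad/s, ζ = σ/ω_n = 0.832.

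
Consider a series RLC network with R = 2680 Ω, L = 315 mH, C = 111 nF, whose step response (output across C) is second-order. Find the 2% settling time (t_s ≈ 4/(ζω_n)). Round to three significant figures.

t_s ≈ 0.000940 s

For a series RLC circuit (capacitor voltage as output), ω_n = 1/√(LC) = 1/√(315 mH · 111 nF) = 5350 rad/s.
ζ = (R/2)·√(C/L) = (2680/2)·√(111 nF/315 mH) = 0.795.
t_s ≈ 4/(ζω_n) = 0.000940 s.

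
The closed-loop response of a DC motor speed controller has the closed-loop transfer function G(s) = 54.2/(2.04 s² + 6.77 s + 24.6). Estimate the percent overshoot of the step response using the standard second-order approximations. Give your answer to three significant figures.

Dividing through by 2.04: denominator becomes s² + 3.319 s + 12.06.
So ω_n = √12.06 = 3.47 rad/s and ζ = 3.319/(2·3.47) = 0.478.
%OS = 100 e^{−πζ/√(1−ζ²)} with ζ = 0.478 gives 18.1%.

%OS ≈ 18.1%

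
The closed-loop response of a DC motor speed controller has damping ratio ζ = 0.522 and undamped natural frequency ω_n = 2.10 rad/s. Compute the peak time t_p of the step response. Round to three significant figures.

The damped frequency is ω_d = ω_n√(1−ζ²) = 2.10·√(1−0.272) = 1.79 rad/s.
Peak time t_p = π/ω_d = π/1.79 = 1.75 s.

t_p ≈ 1.75 s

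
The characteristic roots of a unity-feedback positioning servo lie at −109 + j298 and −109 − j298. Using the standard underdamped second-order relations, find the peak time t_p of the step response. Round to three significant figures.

t_p ≈ 0.0105 s

t_p = π/ω_d with ω_d = 298 (the imaginary part), so t_p = 0.0105 s.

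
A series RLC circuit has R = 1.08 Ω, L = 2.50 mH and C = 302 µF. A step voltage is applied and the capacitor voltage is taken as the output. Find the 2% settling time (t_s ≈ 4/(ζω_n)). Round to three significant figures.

t_s ≈ 0.0185 s

For a series RLC circuit (capacitor voltage as output), ω_n = 1/√(LC) = 1/√(2.50 mH · 302 µF) = 1150 rad/s.
ζ = (R/2)·√(C/L) = (1.08/2)·√(302 µF/2.50 mH) = 0.188.
t_s ≈ 4/(ζω_n) = 0.0185 s.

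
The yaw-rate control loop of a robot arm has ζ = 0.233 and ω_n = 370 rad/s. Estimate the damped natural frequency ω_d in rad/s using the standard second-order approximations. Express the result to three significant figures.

ω_d = ω_n√(1−ζ²) = 370·√0.946 = 360 rad/s.

ω_d ≈ 360 rad/s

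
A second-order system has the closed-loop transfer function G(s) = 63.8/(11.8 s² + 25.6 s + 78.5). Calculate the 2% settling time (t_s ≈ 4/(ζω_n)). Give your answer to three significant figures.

Dividing through by 11.8: denominator becomes s² + 2.169 s + 6.653.
So ω_n = √6.653 = 2.58 rad/s and ζ = 2.169/(2·2.58) = 0.421.
t_s ≈ 4/(ζω_n) = 3.69 s.

t_s ≈ 3.69 s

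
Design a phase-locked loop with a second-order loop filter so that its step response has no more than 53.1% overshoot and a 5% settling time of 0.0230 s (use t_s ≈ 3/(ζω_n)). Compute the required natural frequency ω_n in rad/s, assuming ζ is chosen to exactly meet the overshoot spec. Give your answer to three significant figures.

From %OS = 100·exp(−πζ/√(1−ζ²)), invert to get ζ = −ln(OS)/√(π² + ln²(OS)) with OS = 0.531.
−ln 0.531 = 0.6330, so ζ = 0.6330/√(π² + 0.4007) = 0.198.
From t_s ≈ 3/(ζω_n): ω_n = 3/(ζ·t_s) = 3/(0.198·0.0230) = 660 rad/s.

ω_n ≈ 660 rad/s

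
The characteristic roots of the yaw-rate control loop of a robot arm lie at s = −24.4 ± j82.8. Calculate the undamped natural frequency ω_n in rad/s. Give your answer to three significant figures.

ω_n ≈ 86.3 rad/s

With σ = 24.4, ω_d = 82.8: ω_n = √(σ²+ω_d²) = 86.3 rad/s, ζ = σ/ω_n = 0.283.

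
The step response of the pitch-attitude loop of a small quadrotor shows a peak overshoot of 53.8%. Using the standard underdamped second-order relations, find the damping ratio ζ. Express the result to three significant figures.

Inverting the overshoot relation: ζ = |ln 0.538|/√(π² + ln²0.538) = 0.194.

ζ ≈ 0.194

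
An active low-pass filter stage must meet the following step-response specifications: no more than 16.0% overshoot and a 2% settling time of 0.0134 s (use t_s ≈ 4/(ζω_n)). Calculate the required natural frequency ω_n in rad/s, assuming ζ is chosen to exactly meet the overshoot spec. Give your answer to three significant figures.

From %OS = 100·exp(−πζ/√(1−ζ²)), invert to get ζ = −ln(OS)/√(π² + ln²(OS)) with OS = 0.160.
−ln 0.160 = 1.833, so ζ = 1.833/√(π² + 3.358) = 0.504.
From t_s ≈ 4/(ζω_n): ω_n = 4/(ζ·t_s) = 4/(0.504·0.0134) = 592 rad/s.

ω_n ≈ 592 rad/s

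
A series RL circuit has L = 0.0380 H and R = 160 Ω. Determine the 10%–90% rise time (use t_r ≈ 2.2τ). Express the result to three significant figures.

t_r ≈ 0.000523 s

τ = L/R = 0.0380/160 = 0.000237 s.
t_r ≈ 2.2τ = 0.000523 s.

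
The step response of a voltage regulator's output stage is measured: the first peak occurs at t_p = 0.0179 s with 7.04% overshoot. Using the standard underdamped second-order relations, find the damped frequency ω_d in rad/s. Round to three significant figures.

ω_d ≈ 176 rad/s

t_p = π/ω_d, so ω_d = π/0.0179 = 176 rad/s.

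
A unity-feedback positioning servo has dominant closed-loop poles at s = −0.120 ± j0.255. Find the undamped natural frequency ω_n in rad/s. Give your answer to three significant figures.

ω_n ≈ 0.282 rad/s

With σ = 0.120, ω_d = 0.255: ω_n = √(σ²+ω_d²) = 0.282 rad/s, ζ = σ/ω_n = 0.426.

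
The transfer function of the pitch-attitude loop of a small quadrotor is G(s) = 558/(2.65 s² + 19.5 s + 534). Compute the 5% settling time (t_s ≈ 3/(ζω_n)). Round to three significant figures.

t_s ≈ 0.815 s

Dividing through by 2.65: denominator becomes s² + 7.358 s + 201.5.
So ω_n = √201.5 = 14.2 rad/s and ζ = 7.358/(2·14.2) = 0.259.
t_s ≈ 3/(ζω_n) = 0.815 s.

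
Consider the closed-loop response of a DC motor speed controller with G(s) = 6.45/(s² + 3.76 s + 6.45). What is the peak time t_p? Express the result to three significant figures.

Matching coefficients with s² + 2ζω_n s + ω_n² gives ω_n² = 6.45 ⇒ ω_n = 2.54 rad/s, and ζ = 3.76/(2ω_n) = 0.740.
ω_d = ω_n√(1−ζ²) = 1.71 rad/s. Then t_p = π/ω_d = 1.84 s.

t_p ≈ 1.84 s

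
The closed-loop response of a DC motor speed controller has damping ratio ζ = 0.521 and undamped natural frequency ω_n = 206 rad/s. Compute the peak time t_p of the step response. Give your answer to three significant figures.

The damped frequency is ω_d = ω_n√(1−ζ²) = 206·√(1−0.271) = 176 rad/s.
Peak time t_p = π/ω_d = π/176 = 0.0179 s.

t_p ≈ 0.0179 s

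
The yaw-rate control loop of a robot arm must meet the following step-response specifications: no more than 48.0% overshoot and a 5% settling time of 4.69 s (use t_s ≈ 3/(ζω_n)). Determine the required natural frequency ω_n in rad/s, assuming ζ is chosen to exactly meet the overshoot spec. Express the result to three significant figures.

ω_n ≈ 2.81 rad/s

Inverting the overshoot relation: ζ = |ln 0.480|/√(π² + ln²0.480) = 0.228.
From t_s ≈ 3/(ζω_n): ω_n = 3/(ζ·t_s) = 3/(0.228·4.69) = 2.81 rad/s.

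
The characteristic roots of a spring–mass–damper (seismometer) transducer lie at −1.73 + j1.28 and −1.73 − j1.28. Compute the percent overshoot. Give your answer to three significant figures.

|pole| = ω_n = √(1.73² + 1.28²) = 2.15 rad/s; ζ = cos θ = σ/ω_n = 0.804.
%OS = 100 e^{−πζ/√(1−ζ²)} with ζ = 0.804 gives 1.43%.

%OS ≈ 1.43%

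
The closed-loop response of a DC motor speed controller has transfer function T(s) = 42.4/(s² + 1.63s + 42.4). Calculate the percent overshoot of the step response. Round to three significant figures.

ω_n = √42.4 = 6.51 rad/s; ζ = 1.63/(2·6.51) = 0.125.
%OS = 100·exp(−πζ/√(1−ζ²)) = 67.3%.

%OS ≈ 67.3%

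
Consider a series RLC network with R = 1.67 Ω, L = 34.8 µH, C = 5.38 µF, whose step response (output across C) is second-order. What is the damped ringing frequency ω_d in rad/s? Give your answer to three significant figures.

For a series RLC circuit (capacitor voltage as output), ω_n = 1/√(LC) = 1/√(34.8 µH · 5.38 µF) = 73100 rad/s.
ζ = (R/2)·√(C/L) = (1.67/2)·√(5.38 µF/34.8 µH) = 0.328.
ω_d = 73100·√(1 − 0.328²) = 69000 rad/s.

ω_d ≈ 69000 rad/s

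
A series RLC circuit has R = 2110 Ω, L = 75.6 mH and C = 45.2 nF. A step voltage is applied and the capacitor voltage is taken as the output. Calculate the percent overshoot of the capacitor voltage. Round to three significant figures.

%OS ≈ 1.19%

For a series RLC circuit (capacitor voltage as output), ω_n = 1/√(LC) = 1/√(75.6 mH · 45.2 nF) = 17100 rad/s.
ζ = (R/2)·√(C/L) = (2110/2)·√(45.2 nF/75.6 mH) = 0.816.
%OS = 100·exp(−πζ/√(1−ζ²)) = 1.19%.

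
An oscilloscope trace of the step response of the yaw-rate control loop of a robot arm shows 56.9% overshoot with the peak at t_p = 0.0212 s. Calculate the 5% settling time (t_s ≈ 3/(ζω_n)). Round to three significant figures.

The overshoot fixes ζ = −ln(OS)/√(π²+ln²(OS)) = 0.177.
t_p = π/ω_d ⇒ ω_d = 148 rad/s; then ω_n = ω_d/√(1−ζ²) = 151 rad/s.
t_s ≈ 3/(ζω_n) = 3/(0.177·151) = 0.113 s.

t_s ≈ 0.113 s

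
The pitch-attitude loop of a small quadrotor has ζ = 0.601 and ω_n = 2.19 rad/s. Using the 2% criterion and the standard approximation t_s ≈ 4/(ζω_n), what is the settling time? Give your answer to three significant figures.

t_s ≈ 3.04 s

t_s ≈ 4/(ζω_n) = 4/(0.601 × 2.19) = 3.04 s.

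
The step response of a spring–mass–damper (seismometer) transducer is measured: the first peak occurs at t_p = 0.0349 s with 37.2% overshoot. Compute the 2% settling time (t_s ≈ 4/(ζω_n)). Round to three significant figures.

t_s ≈ 0.141 s

From the overshoot, ζ = −ln(OS)/√(π²+ln²(OS)) = 0.300.
t_p = π/ω_d ⇒ ω_d = 90.0 rad/s; then ω_n = ω_d/√(1−ζ²) = 94.4 rad/s.
t_s ≈ 4/(ζω_n) = 4/(0.300·94.4) = 0.141 s.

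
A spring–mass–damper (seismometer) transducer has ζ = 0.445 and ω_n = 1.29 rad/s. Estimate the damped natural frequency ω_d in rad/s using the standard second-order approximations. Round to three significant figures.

ω_d ≈ 1.16 rad/s

ω_d = ω_n√(1−ζ²) = 1.29·√0.802 = 1.16 rad/s.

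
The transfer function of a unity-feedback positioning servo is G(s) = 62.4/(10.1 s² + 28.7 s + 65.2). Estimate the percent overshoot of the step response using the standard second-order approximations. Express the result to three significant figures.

%OS ≈ 12.0%

Dividing through by 10.1: denominator becomes s² + 2.842 s + 6.455.
So ω_n = √6.455 = 2.54 rad/s and ζ = 2.842/(2·2.54) = 0.559.
%OS = 100·exp(−πζ/√(1−ζ²)) = 12.0%.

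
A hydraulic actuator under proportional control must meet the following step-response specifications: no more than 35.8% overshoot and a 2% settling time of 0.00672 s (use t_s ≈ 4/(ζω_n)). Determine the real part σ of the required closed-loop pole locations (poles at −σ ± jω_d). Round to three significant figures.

The settling-time spec alone fixes σ = ζω_n = 4/t_s = 4/0.00672 = 595.
(Overshoot then fixes ζ = 0.311 and hence ω_d = σ·√(1−ζ²)/ζ = 1820 rad/s.)

σ ≈ 595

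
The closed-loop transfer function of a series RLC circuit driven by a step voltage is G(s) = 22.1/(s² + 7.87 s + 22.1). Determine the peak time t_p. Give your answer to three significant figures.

t_p ≈ 1.22 s

ω_n = √22.1 = 4.70 rad/s; ζ = 7.87/(2·4.70) = 0.837.
ω_d = 4.70·√(1 − 0.837²) = 2.57 rad/s. Then t_p = π/ω_d = 1.22 s.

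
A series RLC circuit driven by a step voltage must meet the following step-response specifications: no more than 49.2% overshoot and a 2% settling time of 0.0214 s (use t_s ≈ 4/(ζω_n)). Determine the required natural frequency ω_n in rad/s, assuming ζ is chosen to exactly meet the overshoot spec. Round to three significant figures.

ω_n ≈ 849 rad/s

From %OS = 100·exp(−πζ/√(1−ζ²)), invert to get ζ = −ln(OS)/√(π² + ln²(OS)) with OS = 0.492.
−ln 0.492 = 0.7093, so ζ = 0.7093/√(π² + 0.5031) = 0.220.
From t_s ≈ 4/(ζω_n): ω_n = 4/(ζ·t_s) = 4/(0.220·0.0214) = 849 rad/s.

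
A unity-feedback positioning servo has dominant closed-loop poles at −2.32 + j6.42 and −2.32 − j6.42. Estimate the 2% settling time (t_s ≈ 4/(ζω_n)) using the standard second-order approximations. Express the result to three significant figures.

For poles at −σ ± jω_d, ζω_n = σ = 2.32, so t_s ≈ 4/σ = 1.72 s.

t_s ≈ 1.72 s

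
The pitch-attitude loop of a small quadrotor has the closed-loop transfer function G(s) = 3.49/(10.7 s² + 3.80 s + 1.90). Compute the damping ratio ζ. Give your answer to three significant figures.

Dividing through by 10.7: denominator becomes s² + 0.3551 s + 0.1776.
So ω_n = √0.1776 = 0.421 rad/s and ζ = 0.3551/(2·0.421) = 0.421.

ζ ≈ 0.421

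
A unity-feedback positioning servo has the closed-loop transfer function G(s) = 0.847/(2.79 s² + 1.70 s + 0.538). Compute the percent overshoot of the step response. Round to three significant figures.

%OS ≈ 4.85%

Dividing through by 2.79: denominator becomes s² + 0.6093 s + 0.1928.
So ω_n = √0.1928 = 0.439 rad/s and ζ = 0.6093/(2·0.439) = 0.694.
%OS = 100·exp(−πζ/√(1−ζ²)) = 4.85%.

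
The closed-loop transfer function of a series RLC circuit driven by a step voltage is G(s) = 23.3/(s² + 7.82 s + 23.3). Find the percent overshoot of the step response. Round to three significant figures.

%OS ≈ 1.30%

Comparing the denominator to s² + 2ζω_n s + ω_n²: ω_n = √23.3 = 4.83 rad/s, and 2ζω_n = 7.82 so ζ = 7.82/(2·4.83) = 0.810.
%OS = 100·exp(−πζ/√(1−ζ²)) = 1.30%.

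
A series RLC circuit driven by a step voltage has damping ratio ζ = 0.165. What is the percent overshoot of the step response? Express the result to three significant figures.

For an underdamped second-order system, %OS = 100·exp(−πζ/√(1−ζ²)).
πζ/√(1−ζ²) = π·0.165/√(1−0.0272) = 0.5256, so %OS = 100·e^(−0.5256) = 59.1%.

%OS ≈ 59.1%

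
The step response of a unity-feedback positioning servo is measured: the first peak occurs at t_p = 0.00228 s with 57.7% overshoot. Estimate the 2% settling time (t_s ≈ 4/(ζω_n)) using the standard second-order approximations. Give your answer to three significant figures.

t_s ≈ 0.0166 s

From the overshoot, ζ = −ln(OS)/√(π²+ln²(OS)) = 0.172.
t_p = π/ω_d ⇒ ω_d = 1380 rad/s; then ω_n = ω_d/√(1−ζ²) = 1400 rad/s.
t_s ≈ 4/(ζω_n) = 4/(0.172·1400) = 0.0166 s.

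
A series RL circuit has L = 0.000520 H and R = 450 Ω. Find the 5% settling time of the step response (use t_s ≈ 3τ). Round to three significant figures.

t_s ≈ 0.00000347 s

τ = L/R = 0.000520/450 = 0.00000116 s.
t_s ≈ 3τ = 0.00000347 s.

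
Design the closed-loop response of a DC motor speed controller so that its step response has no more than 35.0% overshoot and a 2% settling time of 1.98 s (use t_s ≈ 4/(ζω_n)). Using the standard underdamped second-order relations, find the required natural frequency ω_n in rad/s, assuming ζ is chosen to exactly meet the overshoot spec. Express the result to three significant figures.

ω_n ≈ 6.37 rad/s

From %OS = 100·exp(−πζ/√(1−ζ²)), invert to get ζ = −ln(OS)/√(π² + ln²(OS)) with OS = 0.350.
−ln 0.350 = 1.050, so ζ = 1.050/√(π² + 1.102) = 0.317.
Then ω_n = 4/(ζ t_s) = 4/(0.317 × 1.98) = 6.37 rad/s.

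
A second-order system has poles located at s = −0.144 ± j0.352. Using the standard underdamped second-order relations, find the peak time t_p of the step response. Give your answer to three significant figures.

t_p ≈ 8.92 s

t_p = π/ω_d with ω_d = 0.352 (the imaginary part), so t_p = 8.92 s.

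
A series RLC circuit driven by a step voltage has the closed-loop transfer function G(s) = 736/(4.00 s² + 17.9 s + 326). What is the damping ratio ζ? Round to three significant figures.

Dividing through by 4.00: denominator becomes s² + 4.475 s + 81.50.
So ω_n = √81.50 = 9.03 rad/s and ζ = 4.475/(2·9.03) = 0.248.

ζ ≈ 0.248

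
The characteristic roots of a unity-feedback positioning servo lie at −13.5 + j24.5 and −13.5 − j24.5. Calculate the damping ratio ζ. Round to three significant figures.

ζ ≈ 0.483

|pole| = ω_n = √(13.5² + 24.5²) = 28.0 rad/s; ζ = cos θ = σ/ω_n = 0.483.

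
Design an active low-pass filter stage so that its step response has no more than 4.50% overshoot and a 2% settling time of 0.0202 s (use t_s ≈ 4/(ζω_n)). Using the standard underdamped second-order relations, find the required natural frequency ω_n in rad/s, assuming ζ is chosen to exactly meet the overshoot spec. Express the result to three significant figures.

Inverting the overshoot relation: ζ = |ln 0.0450|/√(π² + ln²0.0450) = 0.703.
From t_s ≈ 4/(ζω_n): ω_n = 4/(ζ·t_s) = 4/(0.703·0.0202) = 282 rad/s.

ω_n ≈ 282 rad/s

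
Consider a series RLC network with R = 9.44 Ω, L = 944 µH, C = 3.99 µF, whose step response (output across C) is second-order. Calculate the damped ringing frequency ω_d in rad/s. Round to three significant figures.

For a series RLC circuit (capacitor voltage as output), ω_n = 1/√(LC) = 1/√(944 µH · 3.99 µF) = 16300 rad/s.
ζ = (R/2)·√(C/L) = (9.44/2)·√(3.99 µF/944 µH) = 0.307.
The damped frequency ω_d = ω_n√(1−ζ²) = 15500 rad/s.

ω_d ≈ 15500 rad/s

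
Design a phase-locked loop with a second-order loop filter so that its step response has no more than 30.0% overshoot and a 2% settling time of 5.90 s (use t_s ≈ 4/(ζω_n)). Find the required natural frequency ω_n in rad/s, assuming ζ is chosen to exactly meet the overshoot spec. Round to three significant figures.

ω_n ≈ 1.89 rad/s

From %OS = 100·exp(−πζ/√(1−ζ²)), invert to get ζ = −ln(OS)/√(π² + ln²(OS)) with OS = 0.300.
−ln 0.300 = 1.204, so ζ = 1.204/√(π² + 1.450) = 0.358.
Then ω_n = 4/(ζ t_s) = 4/(0.358 × 5.90) = 1.89 rad/s.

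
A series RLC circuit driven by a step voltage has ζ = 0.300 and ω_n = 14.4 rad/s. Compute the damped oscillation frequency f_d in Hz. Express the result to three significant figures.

ω_d = ω_n√(1−ζ²) = 14.4·√0.910 = 13.7 rad/s.
f_d = ω_d/(2π) = 2.19 Hz.

f_d ≈ 2.19 Hz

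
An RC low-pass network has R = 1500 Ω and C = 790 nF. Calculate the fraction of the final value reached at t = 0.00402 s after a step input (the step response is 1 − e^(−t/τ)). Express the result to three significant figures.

τ = RC = 1500 × 790 nF = 0.00118 s.
y(t)/y_∞ = 1 − e^(−t/τ) = 1 − e^(−0.00402/0.00118) = 1 − e^(−3.39) = 0.966.

y/y_∞ ≈ 0.966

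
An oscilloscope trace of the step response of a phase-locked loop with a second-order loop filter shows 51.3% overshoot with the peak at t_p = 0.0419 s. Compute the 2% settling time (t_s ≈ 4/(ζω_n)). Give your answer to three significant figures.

From the overshoot, ζ = −ln(OS)/√(π²+ln²(OS)) = 0.208.
t_p = π/ω_d ⇒ ω_d = 75.0 rad/s; then ω_n = ω_d/√(1−ζ²) = 76.7 rad/s.
t_s ≈ 4/(ζω_n) = 4/(0.208·76.7) = 0.251 s.

t_s ≈ 0.251 s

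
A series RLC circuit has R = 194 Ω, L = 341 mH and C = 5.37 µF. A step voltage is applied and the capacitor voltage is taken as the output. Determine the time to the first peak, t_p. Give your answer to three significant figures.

For a series RLC circuit (capacitor voltage as output), ω_n = 1/√(LC) = 1/√(341 mH · 5.37 µF) = 739 rad/s.
ζ = (R/2)·√(C/L) = (194/2)·√(5.37 µF/341 mH) = 0.385.
ω_d = 739·√(1 − 0.385²) = 682 rad/s. t_p = π/ω_d = 0.00461 s.

t_p ≈ 0.00461 s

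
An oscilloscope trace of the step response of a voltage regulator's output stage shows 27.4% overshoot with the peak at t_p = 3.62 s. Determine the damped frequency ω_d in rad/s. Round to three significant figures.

t_p = π/ω_d, so ω_d = π/3.62 = 0.868 rad/s.

ω_d ≈ 0.868 rad/s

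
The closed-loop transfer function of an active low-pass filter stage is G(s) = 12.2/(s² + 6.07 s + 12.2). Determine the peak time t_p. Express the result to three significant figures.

t_p ≈ 1.82 s

ω_n = √12.2 = 3.49 rad/s; ζ = 6.07/(2·3.49) = 0.869.
ω_d = ω_n√(1−ζ²) = 1.73 rad/s. Then t_p = π/ω_d = 1.82 s.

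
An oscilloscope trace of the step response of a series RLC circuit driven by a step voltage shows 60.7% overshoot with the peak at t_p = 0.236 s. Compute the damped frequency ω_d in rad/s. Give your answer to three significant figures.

ω_d ≈ 13.3 rad/s

t_p = π/ω_d, so ω_d = π/0.236 = 13.3 rad/s.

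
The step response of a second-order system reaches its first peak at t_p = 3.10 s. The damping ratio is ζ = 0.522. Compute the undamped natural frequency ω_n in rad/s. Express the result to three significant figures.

ω_n ≈ 1.19 rad/s

Peak time t_p = π/ω_d, so ω_d = π/t_p = π/3.10 = 1.01 rad/s.
ω_n = ω_d/√(1−ζ²) = 1.01/√0.728 = 1.19 rad/s.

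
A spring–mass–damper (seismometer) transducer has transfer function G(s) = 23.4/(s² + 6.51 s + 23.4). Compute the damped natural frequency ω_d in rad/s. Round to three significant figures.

ω_d ≈ 3.58 rad/s

Comparing the denominator to s² + 2ζω_n s + ω_n²: ω_n = √23.4 = 4.84 rad/s, and 2ζω_n = 6.51 so ζ = 6.51/(2·4.84) = 0.673.
ω_d = ω_n√(1−ζ²) = 3.58 rad/s.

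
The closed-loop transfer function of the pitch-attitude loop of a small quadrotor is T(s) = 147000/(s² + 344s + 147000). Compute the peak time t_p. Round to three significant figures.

ω_n = √147000 = 383 rad/s; ζ = 344/(2·383) = 0.449.
ω_d = 383·√(1 − 0.449²) = 343 rad/s. Then t_p = π/ω_d = 0.00917 s.

t_p ≈ 0.00917 s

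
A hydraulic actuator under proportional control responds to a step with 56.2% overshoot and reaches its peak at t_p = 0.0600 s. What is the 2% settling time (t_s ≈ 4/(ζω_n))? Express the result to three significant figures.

t_s ≈ 0.416 s

The overshoot fixes ζ = −ln(OS)/√(π²+ln²(OS)) = 0.180.
From t_p = π/ω_d, ω_d = π/0.0600 = 52.4 rad/s, so ω_n = ω_d/√(1−ζ²) = 53.2 rad/s.
t_s ≈ 4/(ζω_n) = 4/(0.180·53.2) = 0.416 s.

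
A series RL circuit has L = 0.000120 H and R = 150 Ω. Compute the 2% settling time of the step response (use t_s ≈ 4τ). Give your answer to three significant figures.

t_s ≈ 0.00000320 s

τ = L/R = 0.000120/150 = 0.000000800 s.
t_s ≈ 4τ = 0.00000320 s.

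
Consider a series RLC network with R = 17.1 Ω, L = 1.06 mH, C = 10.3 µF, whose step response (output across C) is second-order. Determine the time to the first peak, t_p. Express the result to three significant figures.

For a series RLC circuit (capacitor voltage as output), ω_n = 1/√(LC) = 1/√(1.06 mH · 10.3 µF) = 9570 rad/s.
ζ = (R/2)·√(C/L) = (17.1/2)·√(10.3 µF/1.06 mH) = 0.843.
ω_d = ω_n√(1−ζ²) = 5150 rad/s. t_p = π/ω_d = 0.000610 s.

t_p ≈ 0.000610 s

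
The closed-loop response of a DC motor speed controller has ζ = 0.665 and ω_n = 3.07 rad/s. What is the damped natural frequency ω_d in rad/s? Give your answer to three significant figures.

ω_d ≈ 2.29 rad/s

ω_d = ω_n√(1−ζ²) = 3.07·√0.558 = 2.29 rad/s.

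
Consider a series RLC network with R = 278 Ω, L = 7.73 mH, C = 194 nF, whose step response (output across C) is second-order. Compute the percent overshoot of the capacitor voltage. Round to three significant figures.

%OS ≈ 4.74%

For a series RLC circuit (capacitor voltage as output), ω_n = 1/√(LC) = 1/√(7.73 mH · 194 nF) = 25800 rad/s.
ζ = (R/2)·√(C/L) = (278/2)·√(194 nF/7.73 mH) = 0.696.
%OS = 100·exp(−πζ/√(1−ζ²)) = 4.74%.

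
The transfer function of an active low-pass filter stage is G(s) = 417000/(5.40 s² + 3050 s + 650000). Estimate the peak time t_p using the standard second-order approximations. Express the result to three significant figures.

Dividing through by 5.40: denominator becomes s² + 564.8 s + 120400.
So ω_n = √120400 = 347 rad/s and ζ = 564.8/(2·347) = 0.814.
ω_d = 347·√(1 − 0.814²) = 202 rad/s. t_p = π/ω_d = 0.0156 s.

t_p ≈ 0.0156 s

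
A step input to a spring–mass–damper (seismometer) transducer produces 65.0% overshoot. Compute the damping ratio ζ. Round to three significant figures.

ζ ≈ 0.136

Inverting the overshoot relation: ζ = |ln 0.650|/√(π² + ln²0.650) = 0.136.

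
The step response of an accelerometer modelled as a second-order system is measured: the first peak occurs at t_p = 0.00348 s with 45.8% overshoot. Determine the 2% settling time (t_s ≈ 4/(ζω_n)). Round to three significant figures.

From the overshoot, ζ = −ln(OS)/√(π²+ln²(OS)) = 0.241.
From t_p = π/ω_d, ω_d = π/0.00348 = 903 rad/s, so ω_n = ω_d/√(1−ζ²) = 930 rad/s.
t_s ≈ 4/(ζω_n) = 4/(0.241·930) = 0.0178 s.

t_s ≈ 0.0178 s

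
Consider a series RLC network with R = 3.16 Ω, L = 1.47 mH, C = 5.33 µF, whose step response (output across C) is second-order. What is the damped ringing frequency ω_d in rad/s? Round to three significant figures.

ω_d ≈ 11200 rad/s

For a series RLC circuit (capacitor voltage as output), ω_n = 1/√(LC) = 1/√(1.47 mH · 5.33 µF) = 11300 rad/s.
ζ = (R/2)·√(C/L) = (3.16/2)·√(5.33 µF/1.47 mH) = 0.0951.
ω_d = ω_n√(1−ζ²) = 11200 rad/s.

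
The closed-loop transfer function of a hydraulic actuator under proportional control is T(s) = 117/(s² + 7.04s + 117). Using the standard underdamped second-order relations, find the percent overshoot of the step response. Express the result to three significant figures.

Comparing the denominator to s² + 2ζω_n s + ω_n²: ω_n = √117 = 10.8 rad/s, and 2ζω_n = 7.04 so ζ = 7.04/(2·10.8) = 0.325.
Overshoot: exp(−π·0.325/√(1−0.325²)) = 0.339, i.e. 33.9%.

%OS ≈ 33.9%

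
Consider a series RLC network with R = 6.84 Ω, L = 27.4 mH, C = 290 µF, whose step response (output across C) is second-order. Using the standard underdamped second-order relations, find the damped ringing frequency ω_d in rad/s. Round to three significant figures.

For a series RLC circuit (capacitor voltage as output), ω_n = 1/√(LC) = 1/√(27.4 mH · 290 µF) = 355 rad/s.
ζ = (R/2)·√(C/L) = (6.84/2)·√(290 µF/27.4 mH) = 0.352.
ω_d = ω_n√(1−ζ²) = 332 rad/s.

ω_d ≈ 332 rad/s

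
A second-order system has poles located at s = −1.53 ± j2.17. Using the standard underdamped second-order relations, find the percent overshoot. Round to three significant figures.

The poles are at −σ ± jω_d with σ = 1.53 and ω_d = 2.17, so ω_n = √(σ²+ω_d²) = 2.66 rad/s and ζ = σ/ω_n = 0.576.
Overshoot: exp(−π·0.576/√(1−0.576²)) = 0.109, i.e. 10.9%.

%OS ≈ 10.9%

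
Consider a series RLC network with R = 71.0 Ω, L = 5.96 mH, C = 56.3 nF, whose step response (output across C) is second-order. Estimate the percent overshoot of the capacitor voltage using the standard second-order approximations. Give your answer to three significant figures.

%OS ≈ 70.8%

For a series RLC circuit (capacitor voltage as output), ω_n = 1/√(LC) = 1/√(5.96 mH · 56.3 nF) = 54600 rad/s.
ζ = (R/2)·√(C/L) = (71.0/2)·√(56.3 nF/5.96 mH) = 0.109.
%OS = 100·exp(−πζ/√(1−ζ²)) = 70.8%.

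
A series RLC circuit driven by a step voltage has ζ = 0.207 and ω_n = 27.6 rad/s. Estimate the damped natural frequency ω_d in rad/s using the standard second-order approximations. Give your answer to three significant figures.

ω_d = ω_n√(1−ζ²) = 27.6·√0.957 = 27.0 rad/s.

ω_d ≈ 27.0 rad/s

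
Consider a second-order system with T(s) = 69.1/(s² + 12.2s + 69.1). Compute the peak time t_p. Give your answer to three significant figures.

t_p ≈ 0.556 s

Matching coefficients with s² + 2ζω_n s + ω_n² gives ω_n² = 69.1 ⇒ ω_n = 8.31 rad/s, and ζ = 12.2/(2ω_n) = 0.734.
ω_d = ω_n√(1−ζ²) = 5.65 rad/s. Then t_p = π/ω_d = 0.556 s.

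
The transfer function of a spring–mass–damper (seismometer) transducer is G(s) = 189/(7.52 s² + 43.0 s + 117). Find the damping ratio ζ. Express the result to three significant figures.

Dividing through by 7.52: denominator becomes s² + 5.718 s + 15.56.
So ω_n = √15.56 = 3.94 rad/s and ζ = 5.718/(2·3.94) = 0.725.

ζ ≈ 0.725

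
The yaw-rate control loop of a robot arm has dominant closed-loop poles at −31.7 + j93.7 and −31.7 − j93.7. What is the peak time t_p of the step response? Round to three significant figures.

t_p = π/ω_d with ω_d = 93.7 (the imaginary part), so t_p = 0.0335 s.

t_p ≈ 0.0335 s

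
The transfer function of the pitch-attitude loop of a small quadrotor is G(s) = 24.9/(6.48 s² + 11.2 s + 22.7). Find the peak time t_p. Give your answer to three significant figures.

Dividing through by 6.48: denominator becomes s² + 1.728 s + 3.503.
So ω_n = √3.503 = 1.87 rad/s and ζ = 1.728/(2·1.87) = 0.462.
The damped frequency ω_d = ω_n√(1−ζ²) = 1.66 rad/s. t_p = π/ω_d = 1.89 s.

t_p ≈ 1.89 s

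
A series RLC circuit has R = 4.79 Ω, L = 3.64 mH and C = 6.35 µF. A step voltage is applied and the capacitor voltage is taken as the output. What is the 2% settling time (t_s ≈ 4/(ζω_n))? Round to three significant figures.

For a series RLC circuit (capacitor voltage as output), ω_n = 1/√(LC) = 1/√(3.64 mH · 6.35 µF) = 6580 rad/s.
ζ = (R/2)·√(C/L) = (4.79/2)·√(6.35 µF/3.64 mH) = 0.100.
t_s ≈ 4/(ζω_n) = 0.00608 s.

t_s ≈ 0.00608 s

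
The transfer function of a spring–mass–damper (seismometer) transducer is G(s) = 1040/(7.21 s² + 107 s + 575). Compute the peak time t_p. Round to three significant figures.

t_p ≈ 0.632 s

Dividing through by 7.21: denominator becomes s² + 14.84 s + 79.75.
So ω_n = √79.75 = 8.93 rad/s and ζ = 14.84/(2·8.93) = 0.831.
ω_d = 8.93·√(1 − 0.831²) = 4.97 rad/s. t_p = π/ω_d = 0.632 s.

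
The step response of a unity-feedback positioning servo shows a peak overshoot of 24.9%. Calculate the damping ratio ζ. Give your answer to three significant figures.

ζ ≈ 0.405

From %OS = 100·exp(−πζ/√(1−ζ²)), invert to get ζ = −ln(OS)/√(π² + ln²(OS)) with OS = 0.249.
−ln 0.249 = 1.390, so ζ = 1.390/√(π² + 1.933) = 0.405.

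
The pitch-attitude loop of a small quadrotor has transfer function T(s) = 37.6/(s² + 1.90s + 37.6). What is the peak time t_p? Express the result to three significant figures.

Matching coefficients with s² + 2ζω_n s + ω_n² gives ω_n² = 37.6 ⇒ ω_n = 6.13 rad/s, and ζ = 1.90/(2ω_n) = 0.155.
The damped frequency ω_d = ω_n√(1−ζ²) = 6.06 rad/s. Then t_p = π/ω_d = 0.519 s.

t_p ≈ 0.519 s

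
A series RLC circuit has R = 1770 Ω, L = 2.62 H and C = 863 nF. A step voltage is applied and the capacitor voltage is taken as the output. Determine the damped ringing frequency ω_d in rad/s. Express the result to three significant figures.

For a series RLC circuit (capacitor voltage as output), ω_n = 1/√(LC) = 1/√(2.62 H · 863 nF) = 665 rad/s.
ζ = (R/2)·√(C/L) = (1770/2)·√(863 nF/2.62 H) = 0.508.
ω_d = 665·√(1 − 0.508²) = 573 rad/s.

ω_d ≈ 573 rad/s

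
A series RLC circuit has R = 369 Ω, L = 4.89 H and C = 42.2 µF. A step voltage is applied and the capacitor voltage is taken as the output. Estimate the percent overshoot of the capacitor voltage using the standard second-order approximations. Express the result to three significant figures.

For a series RLC circuit (capacitor voltage as output), ω_n = 1/√(LC) = 1/√(4.89 H · 42.2 µF) = 69.6 rad/s.
ζ = (R/2)·√(C/L) = (369/2)·√(42.2 µF/4.89 H) = 0.542.
Overshoot: exp(−π·0.542/√(1−0.542²)) = 0.132, i.e. 13.2%.

%OS ≈ 13.2%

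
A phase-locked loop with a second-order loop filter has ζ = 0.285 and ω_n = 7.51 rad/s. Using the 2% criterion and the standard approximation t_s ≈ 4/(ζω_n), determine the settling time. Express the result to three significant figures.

t_s ≈ 1.87 s

t_s ≈ 4/(ζω_n) = 4/(0.285 × 7.51) = 1.87 s.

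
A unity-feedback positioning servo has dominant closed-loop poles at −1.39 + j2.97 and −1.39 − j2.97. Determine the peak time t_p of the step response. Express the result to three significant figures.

t_p ≈ 1.06 s

t_p = π/ω_d with ω_d = 2.97 (the imaginary part), so t_p = 1.06 s.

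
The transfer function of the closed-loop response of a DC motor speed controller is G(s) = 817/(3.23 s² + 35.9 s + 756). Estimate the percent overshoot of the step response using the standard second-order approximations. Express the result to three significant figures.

%OS ≈ 29.4%

Dividing through by 3.23: denominator becomes s² + 11.11 s + 234.1.
So ω_n = √234.1 = 15.3 rad/s and ζ = 11.11/(2·15.3) = 0.363.
%OS = 100 e^{−πζ/√(1−ζ²)} with ζ = 0.363 gives 29.4%.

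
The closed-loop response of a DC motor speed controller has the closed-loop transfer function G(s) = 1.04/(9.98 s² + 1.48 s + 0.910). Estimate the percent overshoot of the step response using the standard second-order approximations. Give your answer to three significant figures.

%OS ≈ 45.1%

Dividing through by 9.98: denominator becomes s² + 0.1483 s + 0.09118.
So ω_n = √0.09118 = 0.302 rad/s and ζ = 0.1483/(2·0.302) = 0.246.
%OS = 100 e^{−πζ/√(1−ζ²)} with ζ = 0.246 gives 45.1%.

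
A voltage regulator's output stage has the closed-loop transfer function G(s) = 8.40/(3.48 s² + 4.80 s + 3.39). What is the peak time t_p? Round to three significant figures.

t_p ≈ 4.45 s

Dividing through by 3.48: denominator becomes s² + 1.379 s + 0.9741.
So ω_n = √0.9741 = 0.987 rad/s and ζ = 1.379/(2·0.987) = 0.699.
ω_d = ω_n√(1−ζ²) = 0.706 rad/s. t_p = π/ω_d = 4.45 s.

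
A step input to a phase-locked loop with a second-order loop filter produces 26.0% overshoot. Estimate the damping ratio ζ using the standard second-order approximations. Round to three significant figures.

ζ ≈ 0.394

From %OS = 100·exp(−πζ/√(1−ζ²)), invert to get ζ = −ln(OS)/√(π² + ln²(OS)) with OS = 0.260.
−ln 0.260 = 1.347, so ζ = 1.347/√(π² + 1.815) = 0.394.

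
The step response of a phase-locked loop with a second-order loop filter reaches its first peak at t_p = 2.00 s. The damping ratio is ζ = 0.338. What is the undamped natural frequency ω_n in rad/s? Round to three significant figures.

Peak time t_p = π/ω_d, so ω_d = π/t_p = π/2.00 = 1.57 rad/s.
ω_n = ω_d/√(1−ζ²) = 1.57/√0.886 = 1.67 rad/s.

ω_n ≈ 1.67 rad/s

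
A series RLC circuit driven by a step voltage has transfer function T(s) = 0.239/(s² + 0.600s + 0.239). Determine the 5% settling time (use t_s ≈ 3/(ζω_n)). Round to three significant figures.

t_s ≈ 10.0 s

Matching coefficients with s² + 2ζω_n s + ω_n² gives ω_n² = 0.239 ⇒ ω_n = 0.489 rad/s, and ζ = 0.600/(2ω_n) = 0.614.
t_s ≈ 3/(ζω_n) = 3/(0.614·0.489) = 10.0 s.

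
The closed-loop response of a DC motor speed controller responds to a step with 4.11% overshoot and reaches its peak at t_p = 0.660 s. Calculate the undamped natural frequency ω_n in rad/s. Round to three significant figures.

ω_n ≈ 6.79 rad/s

The overshoot fixes ζ = −ln(OS)/√(π²+ln²(OS)) = 0.713.
From t_p = π/ω_d, ω_d = π/0.660 = 4.76 rad/s, so ω_n = ω_d/√(1−ζ²) = 6.79 rad/s.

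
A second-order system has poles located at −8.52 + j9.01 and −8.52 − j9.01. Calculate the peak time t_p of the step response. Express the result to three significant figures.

t_p = π/ω_d with ω_d = 9.01 (the imaginary part), so t_p = 0.349 s.

t_p ≈ 0.349 s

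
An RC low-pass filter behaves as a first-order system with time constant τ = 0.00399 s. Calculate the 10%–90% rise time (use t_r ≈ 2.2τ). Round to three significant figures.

t_r ≈ 2.2τ = 0.00878 s.

t_r ≈ 0.00878 s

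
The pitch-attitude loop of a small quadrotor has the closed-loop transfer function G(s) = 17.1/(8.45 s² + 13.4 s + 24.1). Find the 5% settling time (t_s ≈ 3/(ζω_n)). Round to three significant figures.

Dividing through by 8.45: denominator becomes s² + 1.586 s + 2.852.
So ω_n = √2.852 = 1.69 rad/s and ζ = 1.586/(2·1.69) = 0.470.
t_s ≈ 3/(ζω_n) = 3.78 s.

t_s ≈ 3.78 s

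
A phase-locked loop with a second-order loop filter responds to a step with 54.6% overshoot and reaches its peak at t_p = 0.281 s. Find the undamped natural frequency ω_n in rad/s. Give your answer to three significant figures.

The overshoot fixes ζ = −ln(OS)/√(π²+ln²(OS)) = 0.189.
From t_p = π/ω_d, ω_d = π/0.281 = 11.2 rad/s, so ω_n = ω_d/√(1−ζ²) = 11.4 rad/s.

ω_n ≈ 11.4 rad/s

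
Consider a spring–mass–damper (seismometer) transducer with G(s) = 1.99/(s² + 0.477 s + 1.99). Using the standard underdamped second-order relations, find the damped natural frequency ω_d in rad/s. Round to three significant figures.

ω_d ≈ 1.39 rad/s

Matching coefficients with s² + 2ζω_n s + ω_n² gives ω_n² = 1.99 ⇒ ω_n = 1.41 rad/s, and ζ = 0.477/(2ω_n) = 0.169.
The damped frequency ω_d = ω_n√(1−ζ²) = 1.39 rad/s.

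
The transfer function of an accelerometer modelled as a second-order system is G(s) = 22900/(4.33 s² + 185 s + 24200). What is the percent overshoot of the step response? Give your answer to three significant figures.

Dividing through by 4.33: denominator becomes s² + 42.73 s + 5589.
So ω_n = √5589 = 74.8 rad/s and ζ = 42.73/(2·74.8) = 0.286.
%OS = 100·exp(−πζ/√(1−ζ²)) = 39.2%.

%OS ≈ 39.2%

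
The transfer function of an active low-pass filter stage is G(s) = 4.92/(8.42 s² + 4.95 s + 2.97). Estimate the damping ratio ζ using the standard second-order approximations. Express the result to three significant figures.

ζ ≈ 0.495

Dividing through by 8.42: denominator becomes s² + 0.5879 s + 0.3527.
So ω_n = √0.3527 = 0.594 rad/s and ζ = 0.5879/(2·0.594) = 0.495.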